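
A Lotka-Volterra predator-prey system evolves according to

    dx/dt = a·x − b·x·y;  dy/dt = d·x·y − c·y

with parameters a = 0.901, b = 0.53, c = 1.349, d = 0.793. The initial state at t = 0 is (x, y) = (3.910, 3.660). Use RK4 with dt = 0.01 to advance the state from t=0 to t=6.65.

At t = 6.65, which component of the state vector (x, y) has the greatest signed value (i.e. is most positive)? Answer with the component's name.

t=0.000: state=(3.910, 3.660)
step 1 (dt=0.01): k1=(-4.062, 6.411), k2=(-4.107, 6.408), k3=(-4.106, 6.407), k4=(-4.150, 6.402); state += dt/6·(k1+2k2+2k3+k4)
t=0.010: state=(3.869, 3.724)
t=0.020: state=(3.827, 3.788)
t=0.030: state=(3.784, 3.852)
continuing one RK4 step at a time; state shown every 25 steps (Δt=0.25):
t=0.250: state=(2.731, 5.062)
t=0.500: state=(1.673, 5.556)
t=0.750: state=(1.024, 5.147)
t=1.000: state=(0.683, 4.334)
t=1.250: state=(0.510, 3.475)
t=1.500: state=(0.425, 2.718)
t=1.750: state=(0.387, 2.101)
t=2.000: state=(0.379, 1.618)
t=2.250: state=(0.394, 1.246)
t=2.500: state=(0.426, 0.964)
t=2.750: state=(0.477, 0.753)
t=3.000: state=(0.547, 0.594)
t=3.250: state=(0.638, 0.477)
t=3.500: state=(0.755, 0.391)
t=3.750: state=(0.902, 0.328)
t=4.000: state=(1.085, 0.285)
t=4.250: state=(1.311, 0.258)
t=4.500: state=(1.589, 0.245)
t=4.750: state=(1.927, 0.248)
t=5.000: state=(2.333, 0.269)
t=5.250: state=(2.812, 0.320)
t=5.500: state=(3.356, 0.420)
t=5.750: state=(3.930, 0.617)
t=6.000: state=(4.433, 1.012)
t=6.250: state=(4.637, 1.789)
t=6.500: state=(4.223, 3.111)
t=6.650: state=(3.635, 4.064)
compare at T: x=3.635, y=4.064

largest component: y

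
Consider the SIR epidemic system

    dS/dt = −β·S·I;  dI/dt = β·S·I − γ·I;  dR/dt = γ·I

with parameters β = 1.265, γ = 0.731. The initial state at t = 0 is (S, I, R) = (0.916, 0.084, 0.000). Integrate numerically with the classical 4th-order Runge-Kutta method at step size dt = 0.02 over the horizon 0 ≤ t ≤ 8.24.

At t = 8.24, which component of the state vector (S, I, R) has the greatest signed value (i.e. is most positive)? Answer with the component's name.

largest component: R

t=0.000: state=(0.916, 0.084, 0.000)
step 1 (dt=0.02): k1=(-0.097, 0.036, 0.061), k2=(-0.098, 0.036, 0.062), k3=(-0.098, 0.036, 0.062), k4=(-0.098, 0.036, 0.062); state += dt/6·(k1+2k2+2k3+k4)
t=0.020: state=(0.914, 0.085, 0.001)
t=0.040: state=(0.912, 0.085, 0.002)
t=0.060: state=(0.910, 0.086, 0.004)
continuing one RK4 step at a time; state shown every 25 steps (Δt=0.5):
t=0.500: state=(0.864, 0.102, 0.034)
t=1.000: state=(0.805, 0.120, 0.075)
t=1.500: state=(0.742, 0.136, 0.122)
t=2.000: state=(0.678, 0.148, 0.174)
t=2.500: state=(0.616, 0.155, 0.229)
t=3.000: state=(0.558, 0.156, 0.286)
t=3.500: state=(0.506, 0.151, 0.343)
t=4.000: state=(0.461, 0.142, 0.396)
t=4.500: state=(0.423, 0.131, 0.446)
t=5.000: state=(0.391, 0.117, 0.492)
t=5.500: state=(0.365, 0.103, 0.532)
t=6.000: state=(0.343, 0.090, 0.567)
t=6.500: state=(0.326, 0.077, 0.597)
t=7.000: state=(0.311, 0.065, 0.623)
t=7.500: state=(0.300, 0.055, 0.645)
t=8.000: state=(0.291, 0.046, 0.664)
t=8.240: state=(0.287, 0.042, 0.671)
compare at T: S=0.287, I=0.042, R=0.671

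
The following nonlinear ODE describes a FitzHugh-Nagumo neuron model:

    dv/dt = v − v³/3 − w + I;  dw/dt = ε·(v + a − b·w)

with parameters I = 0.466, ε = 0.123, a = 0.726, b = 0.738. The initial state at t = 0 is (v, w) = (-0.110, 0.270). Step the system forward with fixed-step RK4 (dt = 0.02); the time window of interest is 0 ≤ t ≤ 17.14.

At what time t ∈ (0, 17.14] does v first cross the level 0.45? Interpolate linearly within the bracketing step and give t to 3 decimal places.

t=0.000: state=(-0.110, 0.270)
step 1 (dt=0.02): k1=(0.086, 0.051), k2=(0.087, 0.051), k3=(0.087, 0.051), k4=(0.087, 0.051); state += dt/6·(k1+2k2+2k3+k4)
t=0.020: state=(-0.108, 0.271)
t=0.040: state=(-0.107, 0.272)
t=0.060: state=(-0.105, 0.273)
continuing one RK4 step at a time; state shown every 50 steps (Δt=1):
t=1.000: state=(-0.000, 0.325)
t=2.000: state=(0.195, 0.393)
t=2.740: state=(0.447, 0.459)
next step: t=2.760: state=(0.456, 0.461) — v has crossed 0.45
linear interpolation between t=2.740 (0.44749) and t=2.760 (0.45604) → t≈2.746

t = 2.746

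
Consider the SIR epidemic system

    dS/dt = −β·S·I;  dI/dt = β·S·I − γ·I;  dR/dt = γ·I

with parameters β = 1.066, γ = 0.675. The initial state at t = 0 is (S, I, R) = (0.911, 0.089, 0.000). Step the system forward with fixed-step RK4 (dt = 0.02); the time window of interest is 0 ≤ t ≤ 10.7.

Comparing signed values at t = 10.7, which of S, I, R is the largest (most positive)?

t=0.000: state=(0.911, 0.089, 0.000)
step 1 (dt=0.02): k1=(-0.086, 0.026, 0.060), k2=(-0.087, 0.026, 0.060), k3=(-0.087, 0.026, 0.060), k4=(-0.087, 0.026, 0.060); state += dt/6·(k1+2k2+2k3+k4)
t=0.020: state=(0.909, 0.090, 0.001)
t=0.040: state=(0.908, 0.090, 0.002)
t=0.060: state=(0.906, 0.091, 0.004)
continuing one RK4 step at a time; state shown every 25 steps (Δt=0.5):
t=0.500: state=(0.866, 0.102, 0.032)
t=1.000: state=(0.817, 0.114, 0.069)
t=1.500: state=(0.767, 0.124, 0.109)
t=2.000: state=(0.716, 0.131, 0.152)
t=2.500: state=(0.667, 0.136, 0.197)
t=3.000: state=(0.620, 0.136, 0.243)
t=3.500: state=(0.577, 0.134, 0.289)
t=4.000: state=(0.538, 0.129, 0.333)
t=4.500: state=(0.503, 0.121, 0.375)
t=5.000: state=(0.473, 0.112, 0.415)
t=5.500: state=(0.447, 0.102, 0.451)
t=6.000: state=(0.424, 0.092, 0.484)
t=6.500: state=(0.405, 0.082, 0.513)
t=7.000: state=(0.389, 0.072, 0.539)
t=7.500: state=(0.375, 0.063, 0.562)
t=8.000: state=(0.364, 0.055, 0.582)
t=8.500: state=(0.354, 0.047, 0.599)
t=9.000: state=(0.346, 0.041, 0.614)
t=9.500: state=(0.339, 0.035, 0.626)
t=10.000: state=(0.333, 0.030, 0.637)
t=10.500: state=(0.328, 0.025, 0.647)
t=10.700: state=(0.326, 0.024, 0.650)
compare at T: S=0.326, I=0.024, R=0.650

largest component: R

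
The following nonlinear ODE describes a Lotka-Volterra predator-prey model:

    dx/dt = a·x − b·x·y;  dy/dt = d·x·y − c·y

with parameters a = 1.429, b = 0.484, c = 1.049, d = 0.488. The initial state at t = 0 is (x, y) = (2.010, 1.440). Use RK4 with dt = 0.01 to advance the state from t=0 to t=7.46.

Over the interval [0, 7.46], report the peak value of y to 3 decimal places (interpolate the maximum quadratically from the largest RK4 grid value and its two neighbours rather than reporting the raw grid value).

max y = 5.282

t=0.000: state=(2.010, 1.440)
step 1 (dt=0.01): k1=(1.471, -0.098), k2=(1.477, -0.093), k3=(1.477, -0.093), k4=(1.483, -0.088); state += dt/6·(k1+2k2+2k3+k4)
t=0.010: state=(2.025, 1.439)
t=0.020: state=(2.040, 1.438)
t=0.030: state=(2.055, 1.438)
continuing one RK4 step at a time; state shown every 25 steps (Δt=0.25):
t=0.250: state=(2.414, 1.450)
t=0.500: state=(2.882, 1.540)
t=0.750: state=(3.383, 1.736)
t=1.000: state=(3.846, 2.078)
t=1.250: state=(4.149, 2.609)
t=1.500: state=(4.145, 3.342)
t=1.750: state=(3.759, 4.179)
t=2.000: state=(3.095, 4.892)
t=2.250: state=(2.385, 5.254)
t=2.500: state=(1.803, 5.210)
t=2.750: state=(1.398, 4.864)
t=3.000: state=(1.142, 4.363)
t=3.250: state=(0.995, 3.821)
t=3.500: state=(0.925, 3.302)
t=3.750: state=(0.912, 2.840)
t=4.000: state=(0.948, 2.447)
t=4.250: state=(1.028, 2.122)
t=4.500: state=(1.155, 1.865)
t=4.750: state=(1.335, 1.669)
t=5.000: state=(1.573, 1.532)
t=5.250: state=(1.878, 1.454)
t=5.500: state=(2.255, 1.438)
t=5.750: state=(2.701, 1.496)
t=6.000: state=(3.196, 1.648)
t=6.250: state=(3.684, 1.930)
t=6.500: state=(4.064, 2.386)
t=6.750: state=(4.190, 3.048)
t=7.000: state=(3.945, 3.866)
t=7.250: state=(3.362, 4.657)
t=7.460: state=(2.756, 5.113)
largest grid value and its neighbours: y(2.330)=5.28152, y(2.340)=5.28199, y(2.350)=5.28183
parabola through these three points peaks at t≈2.342 with y≈5.28201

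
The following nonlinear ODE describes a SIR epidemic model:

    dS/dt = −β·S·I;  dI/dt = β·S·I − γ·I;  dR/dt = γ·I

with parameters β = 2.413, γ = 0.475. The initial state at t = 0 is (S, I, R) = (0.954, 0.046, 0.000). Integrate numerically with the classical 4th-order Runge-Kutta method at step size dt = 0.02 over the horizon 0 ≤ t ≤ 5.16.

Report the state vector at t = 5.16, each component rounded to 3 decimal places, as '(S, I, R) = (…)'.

t=0.000: state=(0.954, 0.046, 0.000)
step 1 (dt=0.02): k1=(-0.106, 0.084, 0.022), k2=(-0.108, 0.085, 0.022), k3=(-0.108, 0.085, 0.022), k4=(-0.110, 0.087, 0.023); state += dt/6·(k1+2k2+2k3+k4)
t=0.020: state=(0.952, 0.048, 0.000)
t=0.040: state=(0.950, 0.049, 0.001)
t=0.060: state=(0.947, 0.051, 0.001)
continuing one RK4 step at a time; state shown every 10 steps (Δt=0.2):
t=0.200: state=(0.929, 0.066, 0.005)
t=0.400: state=(0.894, 0.093, 0.013)
t=0.600: state=(0.848, 0.129, 0.023)
t=0.800: state=(0.788, 0.174, 0.038)
t=1.000: state=(0.716, 0.228, 0.057)
t=1.200: state=(0.632, 0.287, 0.081)
t=1.400: state=(0.543, 0.346, 0.111)
t=1.600: state=(0.453, 0.400, 0.147)
t=1.800: state=(0.369, 0.444, 0.187)
t=2.000: state=(0.296, 0.474, 0.231)
t=2.200: state=(0.234, 0.489, 0.276)
t=2.400: state=(0.185, 0.492, 0.323)
t=2.600: state=(0.146, 0.484, 0.370)
t=2.800: state=(0.116, 0.469, 0.415)
t=3.000: state=(0.093, 0.449, 0.459)
t=3.200: state=(0.075, 0.425, 0.500)
t=3.400: state=(0.062, 0.399, 0.539)
t=3.600: state=(0.051, 0.373, 0.576)
t=3.800: state=(0.043, 0.347, 0.610)
t=4.000: state=(0.037, 0.322, 0.642)
t=4.200: state=(0.032, 0.297, 0.671)
t=4.400: state=(0.027, 0.274, 0.698)
t=4.600: state=(0.024, 0.252, 0.723)
t=4.800: state=(0.022, 0.232, 0.746)
t=5.000: state=(0.019, 0.213, 0.767)
t=5.160: state=(0.018, 0.199, 0.783)

(S, I, R) = (0.018, 0.199, 0.783)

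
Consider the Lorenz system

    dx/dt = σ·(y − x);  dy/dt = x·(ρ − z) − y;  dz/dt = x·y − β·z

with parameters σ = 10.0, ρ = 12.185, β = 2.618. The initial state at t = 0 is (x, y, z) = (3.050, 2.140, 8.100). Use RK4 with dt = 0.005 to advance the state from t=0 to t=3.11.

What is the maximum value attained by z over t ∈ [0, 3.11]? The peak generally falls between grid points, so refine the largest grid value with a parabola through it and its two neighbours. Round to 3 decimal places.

t=0.000: state=(3.050, 2.140, 8.100)
step 1 (dt=0.005): k1=(-9.100, 10.319, -14.679), k2=(-8.615, 10.312, -14.553), k3=(-8.627, 10.316, -14.552), k4=(-8.153, 10.310, -14.426); state += dt/6·(k1+2k2+2k3+k4)
t=0.005: state=(3.007, 2.192, 8.027)
t=0.010: state=(2.968, 2.243, 7.956)
t=0.015: state=(2.934, 2.295, 7.886)
continuing one RK4 step at a time; state shown every 40 steps (Δt=0.2):
t=0.200: state=(3.577, 4.606, 6.418)
t=0.400: state=(6.479, 8.059, 9.077)
t=0.600: state=(7.473, 6.473, 14.514)
t=0.800: state=(4.452, 3.187, 12.683)
t=1.000: state=(3.366, 3.461, 9.293)
t=1.200: state=(4.475, 5.421, 8.168)
t=1.400: state=(6.558, 7.383, 10.726)
t=1.600: state=(6.509, 5.644, 13.514)
t=1.800: state=(4.581, 3.878, 11.823)
t=2.000: state=(4.150, 4.384, 9.620)
t=2.200: state=(5.236, 5.981, 9.505)
t=2.400: state=(6.410, 6.618, 11.706)
t=2.600: state=(5.787, 5.121, 12.636)
t=2.800: state=(4.679, 4.386, 11.145)
t=3.000: state=(4.747, 5.068, 9.960)
t=3.110: state=(5.208, 5.697, 10.035)
largest grid value and its neighbours: z(0.635)=14.71384, z(0.640)=14.71676, z(0.645)=14.71364
parabola through these three points peaks at t≈0.640 with z≈14.71676

max z = 14.717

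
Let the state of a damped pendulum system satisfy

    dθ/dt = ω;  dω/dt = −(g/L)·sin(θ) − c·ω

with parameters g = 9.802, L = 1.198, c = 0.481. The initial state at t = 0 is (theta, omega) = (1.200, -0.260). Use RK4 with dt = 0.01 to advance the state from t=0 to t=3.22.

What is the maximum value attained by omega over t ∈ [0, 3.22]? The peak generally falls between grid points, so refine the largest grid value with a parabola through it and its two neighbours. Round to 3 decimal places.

max omega = 2.164

t=0.000: state=(1.200, -0.260)
step 1 (dt=0.01): k1=(-0.260, -7.501), k2=(-0.298, -7.479), k3=(-0.297, -7.478), k4=(-0.335, -7.456); state += dt/6·(k1+2k2+2k3+k4)
t=0.010: state=(1.197, -0.335)
t=0.020: state=(1.193, -0.409)
t=0.030: state=(1.189, -0.483)
continuing one RK4 step at a time; state shown every 20 steps (Δt=0.2):
t=0.200: state=(1.005, -1.641)
t=0.400: state=(0.571, -2.602)
t=0.600: state=(0.016, -2.807)
t=0.800: state=(-0.494, -2.162)
t=1.000: state=(-0.814, -0.991)
t=1.200: state=(-0.883, 0.292)
t=1.400: state=(-0.709, 1.397)
t=1.600: state=(-0.353, 2.066)
t=1.800: state=(0.074, 2.088)
t=2.000: state=(0.439, 1.483)
t=2.200: state=(0.643, 0.521)
t=2.400: state=(0.645, -0.485)
t=2.600: state=(0.464, -1.276)
t=2.800: state=(0.163, -1.643)
t=3.000: state=(-0.158, -1.488)
t=3.200: state=(-0.403, -0.903)
t=3.220: state=(-0.420, -0.829)
largest grid value and its neighbours: omega(1.700)=2.16399, omega(1.710)=2.16414, omega(1.720)=2.16254
parabola through these three points peaks at t≈1.706 with omega≈2.16429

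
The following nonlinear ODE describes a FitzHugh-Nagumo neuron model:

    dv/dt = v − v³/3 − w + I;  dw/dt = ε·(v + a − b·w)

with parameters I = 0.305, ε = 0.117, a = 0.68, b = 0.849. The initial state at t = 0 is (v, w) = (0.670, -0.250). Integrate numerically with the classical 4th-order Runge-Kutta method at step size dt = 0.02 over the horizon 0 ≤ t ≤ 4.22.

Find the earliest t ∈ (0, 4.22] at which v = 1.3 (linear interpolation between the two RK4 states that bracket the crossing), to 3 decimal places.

t=0.000: state=(0.670, -0.250)
step 1 (dt=0.02): k1=(1.125, 0.183), k2=(1.129, 0.184), k3=(1.129, 0.184), k4=(1.133, 0.185); state += dt/6·(k1+2k2+2k3+k4)
t=0.020: state=(0.693, -0.246)
t=0.040: state=(0.715, -0.243)
t=0.060: state=(0.738, -0.239)
continuing one RK4 step at a time; state shown every 10 steps (Δt=0.2):
t=0.200: state=(0.901, -0.211)
t=0.400: state=(1.133, -0.168)
t=0.540: state=(1.283, -0.135)
next step: t=0.560: state=(1.303, -0.130) — v has crossed 1.3
linear interpolation between t=0.540 (1.28290) and t=0.560 (1.30309) → t≈0.557

t = 0.557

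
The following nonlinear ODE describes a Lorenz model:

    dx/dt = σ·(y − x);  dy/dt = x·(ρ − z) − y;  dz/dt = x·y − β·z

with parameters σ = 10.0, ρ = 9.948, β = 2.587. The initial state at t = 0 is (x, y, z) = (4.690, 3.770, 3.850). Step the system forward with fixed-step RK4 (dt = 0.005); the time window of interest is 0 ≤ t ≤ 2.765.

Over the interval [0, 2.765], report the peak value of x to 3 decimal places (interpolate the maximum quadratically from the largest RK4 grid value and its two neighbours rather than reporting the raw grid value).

max x = 7.137

t=0.000: state=(4.690, 3.770, 3.850)
step 1 (dt=0.005): k1=(-9.200, 24.830, 7.721), k2=(-8.349, 24.537, 7.874), k3=(-8.378, 24.549, 7.878), k4=(-7.554, 24.268, 8.032); state += dt/6·(k1+2k2+2k3+k4)
t=0.005: state=(4.648, 3.893, 3.889)
t=0.010: state=(4.614, 4.013, 3.930)
t=0.015: state=(4.588, 4.130, 3.973)
continuing one RK4 step at a time; state shown every 20 steps (Δt=0.1):
t=0.100: state=(4.915, 5.881, 4.995)
t=0.200: state=(6.119, 7.370, 7.143)
t=0.300: state=(7.056, 7.515, 9.982)
t=0.400: state=(6.854, 6.007, 11.958)
t=0.500: state=(5.605, 4.132, 12.001)
t=0.600: state=(4.223, 3.036, 10.768)
t=0.700: state=(3.326, 2.722, 9.237)
t=0.800: state=(2.984, 2.880, 7.890)
t=0.900: state=(3.076, 3.346, 6.912)
t=1.000: state=(3.500, 4.067, 6.406)
t=1.100: state=(4.186, 4.976, 6.483)
t=1.200: state=(5.025, 5.874, 7.232)
t=1.300: state=(5.780, 6.381, 8.553)
t=1.400: state=(6.115, 6.147, 9.948)
t=1.500: state=(5.841, 5.296, 10.724)
t=1.600: state=(5.148, 4.379, 10.609)
t=1.700: state=(4.430, 3.809, 9.891)
t=1.800: state=(3.959, 3.647, 8.991)
t=1.900: state=(3.806, 3.804, 8.200)
t=2.000: state=(3.937, 4.190, 7.685)
t=2.100: state=(4.285, 4.715, 7.546)
t=2.200: state=(4.758, 5.252, 7.823)
t=2.300: state=(5.220, 5.620, 8.453)
t=2.400: state=(5.504, 5.650, 9.217)
t=2.500: state=(5.492, 5.327, 9.796)
t=2.600: state=(5.209, 4.836, 9.961)
t=2.700: state=(4.809, 4.414, 9.720)
t=2.765: state=(4.572, 4.245, 9.426)
largest grid value and its neighbours: x(0.330)=7.13559, x(0.335)=7.13724, x(0.340)=7.13547
parabola through these three points peaks at t≈0.335 with x≈7.13724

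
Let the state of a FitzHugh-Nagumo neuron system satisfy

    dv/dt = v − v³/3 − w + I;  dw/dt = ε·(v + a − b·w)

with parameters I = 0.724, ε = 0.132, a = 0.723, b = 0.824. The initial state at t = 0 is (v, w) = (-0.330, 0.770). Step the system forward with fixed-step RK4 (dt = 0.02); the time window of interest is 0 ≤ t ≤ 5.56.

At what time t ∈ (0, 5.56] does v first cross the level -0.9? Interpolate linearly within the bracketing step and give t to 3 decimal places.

t = 1.092

t=0.000: state=(-0.330, 0.770)
step 1 (dt=0.02): k1=(-0.364, -0.032), k2=(-0.367, -0.032), k3=(-0.367, -0.032), k4=(-0.370, -0.033); state += dt/6·(k1+2k2+2k3+k4)
t=0.020: state=(-0.337, 0.769)
t=0.040: state=(-0.345, 0.769)
t=0.060: state=(-0.352, 0.768)
continuing one RK4 step at a time; state shown every 10 steps (Δt=0.2):
t=0.200: state=(-0.409, 0.763)
t=0.400: state=(-0.500, 0.753)
t=0.600: state=(-0.604, 0.742)
t=0.800: state=(-0.719, 0.727)
t=1.000: state=(-0.842, 0.710)
t=1.080: state=(-0.892, 0.702)
next step: t=1.100: state=(-0.905, 0.700) — v has crossed -0.9
linear interpolation between t=1.080 (-0.89223) and t=1.100 (-0.90492) → t≈1.092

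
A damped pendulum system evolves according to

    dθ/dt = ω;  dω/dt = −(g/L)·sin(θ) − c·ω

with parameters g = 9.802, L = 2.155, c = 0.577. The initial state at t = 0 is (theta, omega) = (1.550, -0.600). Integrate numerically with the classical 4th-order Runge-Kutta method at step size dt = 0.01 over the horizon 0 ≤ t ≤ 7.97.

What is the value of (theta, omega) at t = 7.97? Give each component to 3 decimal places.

t=0.000: state=(1.550, -0.600)
step 1 (dt=0.01): k1=(-0.600, -4.201), k2=(-0.621, -4.189), k3=(-0.621, -4.189), k4=(-0.642, -4.176); state += dt/6·(k1+2k2+2k3+k4)
t=0.010: state=(1.544, -0.642)
t=0.020: state=(1.537, -0.684)
t=0.030: state=(1.530, -0.725)
continuing one RK4 step at a time; state shown every 50 steps (Δt=0.5):
t=0.500: state=(0.790, -2.259)
t=1.000: state=(-0.378, -1.999)
t=1.500: state=(-0.938, -0.169)
t=2.000: state=(-0.610, 1.322)
t=2.500: state=(0.143, 1.408)
t=3.000: state=(0.583, 0.251)
t=3.500: state=(0.412, -0.823)
t=4.000: state=(-0.074, -0.931)
t=4.500: state=(-0.372, -0.188)
t=5.000: state=(-0.268, 0.532)
t=5.500: state=(0.048, 0.606)
t=6.000: state=(0.242, 0.120)
t=6.500: state=(0.172, -0.350)
t=7.000: state=(-0.034, -0.391)
t=7.500: state=(-0.158, -0.072)
t=7.970: state=(-0.116, 0.220)

(theta, omega) = (-0.116, 0.220)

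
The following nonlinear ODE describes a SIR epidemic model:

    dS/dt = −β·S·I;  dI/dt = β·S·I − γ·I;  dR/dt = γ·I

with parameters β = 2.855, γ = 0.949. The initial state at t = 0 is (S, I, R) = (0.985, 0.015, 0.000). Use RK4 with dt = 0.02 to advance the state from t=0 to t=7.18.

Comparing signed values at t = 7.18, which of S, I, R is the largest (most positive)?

t=0.000: state=(0.985, 0.015, 0.000)
step 1 (dt=0.02): k1=(-0.042, 0.028, 0.014), k2=(-0.043, 0.028, 0.015), k3=(-0.043, 0.028, 0.015), k4=(-0.044, 0.029, 0.015); state += dt/6·(k1+2k2+2k3+k4)
t=0.020: state=(0.984, 0.016, 0.000)
t=0.040: state=(0.983, 0.016, 0.001)
t=0.060: state=(0.982, 0.017, 0.001)
continuing one RK4 step at a time; state shown every 25 steps (Δt=0.5):
t=0.500: state=(0.951, 0.037, 0.012)
t=1.000: state=(0.874, 0.086, 0.040)
t=1.500: state=(0.731, 0.170, 0.099)
t=2.000: state=(0.536, 0.262, 0.202)
t=2.500: state=(0.355, 0.306, 0.339)
t=3.000: state=(0.231, 0.287, 0.482)
t=3.500: state=(0.159, 0.235, 0.607)
t=4.000: state=(0.118, 0.177, 0.704)
t=4.500: state=(0.095, 0.128, 0.776)
t=5.000: state=(0.082, 0.091, 0.828)
t=5.500: state=(0.073, 0.063, 0.864)
t=6.000: state=(0.068, 0.043, 0.889)
t=6.500: state=(0.065, 0.030, 0.906)
t=7.000: state=(0.062, 0.020, 0.918)
t=7.180: state=(0.062, 0.018, 0.921)
compare at T: S=0.062, I=0.018, R=0.921

largest component: R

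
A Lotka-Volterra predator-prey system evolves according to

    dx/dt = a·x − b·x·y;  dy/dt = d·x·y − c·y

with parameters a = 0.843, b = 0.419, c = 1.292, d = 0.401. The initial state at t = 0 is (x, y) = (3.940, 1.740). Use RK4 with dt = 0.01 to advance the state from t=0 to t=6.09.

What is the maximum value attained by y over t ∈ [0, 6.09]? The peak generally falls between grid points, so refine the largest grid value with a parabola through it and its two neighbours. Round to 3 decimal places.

t=0.000: state=(3.940, 1.740)
step 1 (dt=0.01): k1=(0.449, 0.501), k2=(0.445, 0.503), k3=(0.445, 0.503), k4=(0.441, 0.506); state += dt/6·(k1+2k2+2k3+k4)
t=0.010: state=(3.944, 1.745)
t=0.020: state=(3.949, 1.750)
t=0.030: state=(3.953, 1.755)
continuing one RK4 step at a time; state shown every 20 steps (Δt=0.2):
t=0.200: state=(4.013, 1.849)
t=0.400: state=(4.047, 1.973)
t=0.600: state=(4.038, 2.108)
t=0.800: state=(3.982, 2.246)
t=1.000: state=(3.883, 2.379)
t=1.200: state=(3.746, 2.495)
t=1.400: state=(3.583, 2.586)
t=1.600: state=(3.406, 2.643)
t=1.800: state=(3.227, 2.663)
t=2.000: state=(3.057, 2.646)
t=2.200: state=(2.904, 2.595)
t=2.400: state=(2.775, 2.516)
t=2.600: state=(2.671, 2.417)
t=2.800: state=(2.594, 2.305)
t=3.000: state=(2.543, 2.187)
t=3.200: state=(2.519, 2.068)
t=3.400: state=(2.519, 1.955)
t=3.600: state=(2.542, 1.849)
t=3.800: state=(2.588, 1.754)
t=4.000: state=(2.654, 1.671)
t=4.200: state=(2.739, 1.602)
t=4.400: state=(2.841, 1.547)
t=4.600: state=(2.960, 1.508)
t=4.800: state=(3.091, 1.484)
t=5.000: state=(3.232, 1.477)
t=5.200: state=(3.379, 1.487)
t=5.400: state=(3.527, 1.514)
t=5.600: state=(3.671, 1.561)
t=5.800: state=(3.802, 1.627)
t=6.000: state=(3.913, 1.712)
t=6.090: state=(3.955, 1.757)
largest grid value and its neighbours: y(1.800)=2.66311, y(1.810)=2.66311, y(1.820)=2.66303
parabola through these three points peaks at t≈1.806 with y≈2.66312

max y = 2.663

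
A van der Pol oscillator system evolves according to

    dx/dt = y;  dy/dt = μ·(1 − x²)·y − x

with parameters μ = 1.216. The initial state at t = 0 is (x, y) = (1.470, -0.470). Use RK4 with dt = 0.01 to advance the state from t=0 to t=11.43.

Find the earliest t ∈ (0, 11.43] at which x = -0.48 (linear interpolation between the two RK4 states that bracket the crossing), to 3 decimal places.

t=0.000: state=(1.470, -0.470)
step 1 (dt=0.01): k1=(-0.470, -0.807), k2=(-0.474, -0.802), k3=(-0.474, -0.803), k4=(-0.478, -0.799); state += dt/6·(k1+2k2+2k3+k4)
t=0.010: state=(1.465, -0.478)
t=0.020: state=(1.460, -0.486)
t=0.030: state=(1.456, -0.494)
continuing one RK4 step at a time; state shown every 50 steps (Δt=0.5):
t=0.500: state=(1.142, -0.845)
t=1.000: state=(0.588, -1.442)
t=1.500: state=(-0.409, -2.615)
t=1.520: state=(-0.462, -2.658)
next step: t=1.530: state=(-0.488, -2.679) — x has crossed -0.48
linear interpolation between t=1.520 (-0.46164) and t=1.530 (-0.48833) → t≈1.527

t = 1.527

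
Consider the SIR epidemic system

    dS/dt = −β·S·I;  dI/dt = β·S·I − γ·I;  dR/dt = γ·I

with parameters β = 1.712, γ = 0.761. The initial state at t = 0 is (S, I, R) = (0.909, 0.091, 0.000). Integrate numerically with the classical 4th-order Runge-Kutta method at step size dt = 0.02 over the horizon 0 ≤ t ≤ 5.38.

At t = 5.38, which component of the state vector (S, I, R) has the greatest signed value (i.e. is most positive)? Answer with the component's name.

largest component: R

t=0.000: state=(0.909, 0.091, 0.000)
step 1 (dt=0.02): k1=(-0.142, 0.072, 0.069), k2=(-0.143, 0.073, 0.070), k3=(-0.143, 0.073, 0.070), k4=(-0.143, 0.073, 0.070); state += dt/6·(k1+2k2+2k3+k4)
t=0.020: state=(0.906, 0.092, 0.001)
t=0.040: state=(0.903, 0.094, 0.003)
t=0.060: state=(0.900, 0.095, 0.004)
continuing one RK4 step at a time; state shown every 10 steps (Δt=0.2):
t=0.200: state=(0.879, 0.106, 0.015)
t=0.400: state=(0.845, 0.122, 0.032)
t=0.600: state=(0.808, 0.140, 0.052)
t=0.800: state=(0.768, 0.157, 0.075)
t=1.000: state=(0.726, 0.174, 0.100)
t=1.200: state=(0.682, 0.190, 0.128)
t=1.400: state=(0.637, 0.205, 0.158)
t=1.600: state=(0.593, 0.217, 0.190)
t=1.800: state=(0.549, 0.227, 0.224)
t=2.000: state=(0.508, 0.233, 0.259)
t=2.200: state=(0.468, 0.237, 0.295)
t=2.400: state=(0.432, 0.237, 0.331)
t=2.600: state=(0.398, 0.235, 0.367)
t=2.800: state=(0.368, 0.230, 0.402)
t=3.000: state=(0.340, 0.223, 0.437)
t=3.200: state=(0.316, 0.214, 0.470)
t=3.400: state=(0.294, 0.204, 0.502)
t=3.600: state=(0.275, 0.193, 0.532)
t=3.800: state=(0.257, 0.182, 0.561)
t=4.000: state=(0.242, 0.170, 0.588)
t=4.200: state=(0.229, 0.158, 0.613)
t=4.400: state=(0.217, 0.147, 0.636)
t=4.600: state=(0.207, 0.136, 0.657)
t=4.800: state=(0.198, 0.125, 0.677)
t=5.000: state=(0.190, 0.115, 0.695)
t=5.200: state=(0.183, 0.105, 0.712)
t=5.380: state=(0.178, 0.097, 0.726)
compare at T: S=0.178, I=0.097, R=0.726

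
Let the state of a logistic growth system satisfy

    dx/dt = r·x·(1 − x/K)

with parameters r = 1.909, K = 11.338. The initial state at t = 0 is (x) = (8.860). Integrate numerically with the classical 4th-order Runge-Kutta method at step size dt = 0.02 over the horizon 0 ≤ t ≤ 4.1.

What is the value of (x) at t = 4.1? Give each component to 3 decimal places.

t=0.000: state=(8.860)
step 1 (dt=0.02): k1=(3.697), k2=(3.657), k3=(3.657), k4=(3.617); state += dt/6·(k1+2k2+2k3+k4)
t=0.020: state=(8.933)
t=0.040: state=(9.005)
t=0.060: state=(9.075)
continuing one RK4 step at a time; state shown every 10 steps (Δt=0.2):
t=0.200: state=(9.520)
t=0.400: state=(10.031)
t=0.600: state=(10.412)
t=0.800: state=(10.689)
t=1.000: state=(10.887)
t=1.200: state=(11.026)
t=1.400: state=(11.123)
t=1.600: state=(11.190)
t=1.800: state=(11.237)
t=2.000: state=(11.269)
t=2.200: state=(11.291)
t=2.400: state=(11.306)
t=2.600: state=(11.316)
t=2.800: state=(11.323)
t=3.000: state=(11.328)
t=3.200: state=(11.331)
t=3.400: state=(11.333)
t=3.600: state=(11.335)
t=3.800: state=(11.336)
t=4.000: state=(11.336)
t=4.100: state=(11.337)

(x) = (11.337)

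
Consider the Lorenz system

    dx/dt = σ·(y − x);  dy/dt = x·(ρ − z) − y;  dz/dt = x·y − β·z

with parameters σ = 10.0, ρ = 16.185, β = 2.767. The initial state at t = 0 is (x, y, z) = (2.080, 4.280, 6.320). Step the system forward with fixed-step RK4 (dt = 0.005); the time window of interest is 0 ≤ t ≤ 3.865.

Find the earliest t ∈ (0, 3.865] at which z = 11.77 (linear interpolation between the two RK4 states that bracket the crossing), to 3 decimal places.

t = 0.235

t=0.000: state=(2.080, 4.280, 6.320)
step 1 (dt=0.005): k1=(22.000, 16.239, -8.585), k2=(21.856, 16.787, -8.204), k3=(21.873, 16.780, -8.205), k4=(21.745, 17.324, -7.820); state += dt/6·(k1+2k2+2k3+k4)
t=0.005: state=(2.189, 4.364, 6.279)
t=0.010: state=(2.298, 4.453, 6.242)
t=0.015: state=(2.405, 4.548, 6.209)
continuing one RK4 step at a time; state shown every 40 steps (Δt=0.2):
t=0.200: state=(7.423, 10.919, 9.537)
t=0.235: state=(8.647, 12.079, 11.760)
next step: t=0.240: state=(8.818, 12.204, 12.125) — z has crossed 11.77
linear interpolation between t=0.235 (11.75962) and t=0.240 (12.12459) → t≈0.235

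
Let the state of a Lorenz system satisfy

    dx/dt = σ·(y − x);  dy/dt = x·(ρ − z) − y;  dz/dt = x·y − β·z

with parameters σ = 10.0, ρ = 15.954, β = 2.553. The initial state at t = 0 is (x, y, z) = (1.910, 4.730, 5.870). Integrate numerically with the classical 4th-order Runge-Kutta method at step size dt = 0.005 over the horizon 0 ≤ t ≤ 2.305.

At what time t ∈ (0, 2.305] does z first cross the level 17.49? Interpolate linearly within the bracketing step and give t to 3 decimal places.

t=0.000: state=(1.910, 4.730, 5.870)
step 1 (dt=0.005): k1=(28.200, 14.530, -5.952), k2=(27.858, 15.235, -5.508), k3=(27.884, 15.222, -5.512), k4=(27.567, 15.917, -5.066); state += dt/6·(k1+2k2+2k3+k4)
t=0.005: state=(2.049, 4.806, 5.842)
t=0.010: state=(2.186, 4.889, 5.819)
t=0.015: state=(2.320, 4.979, 5.801)
continuing one RK4 step at a time; state shown every 20 steps (Δt=0.1):
t=0.100: state=(4.554, 7.378, 6.316)
t=0.200: state=(7.790, 11.294, 10.132)
t=0.290: state=(10.416, 12.115, 17.158)
next step: t=0.295: state=(10.496, 11.981, 17.566) — z has crossed 17.49
linear interpolation between t=0.290 (17.15781) and t=0.295 (17.56617) → t≈0.294

t = 0.294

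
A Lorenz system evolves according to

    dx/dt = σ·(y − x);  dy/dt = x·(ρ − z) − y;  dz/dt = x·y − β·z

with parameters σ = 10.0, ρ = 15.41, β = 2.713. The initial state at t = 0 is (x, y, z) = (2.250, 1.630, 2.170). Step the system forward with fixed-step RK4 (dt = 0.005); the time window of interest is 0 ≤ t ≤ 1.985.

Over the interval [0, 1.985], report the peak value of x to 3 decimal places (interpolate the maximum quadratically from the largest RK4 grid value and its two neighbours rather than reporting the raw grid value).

max x = 11.821

t=0.000: state=(2.250, 1.630, 2.170)
step 1 (dt=0.005): k1=(-6.200, 28.160, -2.220), k2=(-5.341, 27.897, -2.073), k3=(-5.369, 27.925, -2.071), k4=(-4.535, 27.688, -1.925); state += dt/6·(k1+2k2+2k3+k4)
t=0.005: state=(2.223, 1.770, 2.160)
t=0.010: state=(2.204, 1.907, 2.151)
t=0.015: state=(2.193, 2.043, 2.143)
continuing one RK4 step at a time; state shown every 20 steps (Δt=0.1):
t=0.100: state=(2.877, 4.484, 2.314)
t=0.200: state=(5.356, 8.729, 4.149)
t=0.300: state=(9.383, 13.591, 10.702)
t=0.400: state=(11.805, 11.322, 21.055)
t=0.500: state=(8.309, 2.980, 22.454)
t=0.600: state=(3.549, -0.055, 17.690)
t=0.700: state=(1.193, -0.134, 13.455)
t=0.800: state=(0.448, 0.115, 10.256)
t=0.900: state=(0.313, 0.318, 7.826)
t=1.000: state=(0.403, 0.570, 5.980)
t=1.100: state=(0.659, 1.019, 4.595)
t=1.200: state=(1.176, 1.889, 3.619)
t=1.300: state=(2.195, 3.595, 3.161)
t=1.400: state=(4.160, 6.787, 3.852)
t=1.500: state=(7.527, 11.507, 7.731)
t=1.600: state=(11.069, 13.196, 16.817)
t=1.700: state=(10.184, 6.405, 22.706)
t=1.800: state=(5.525, 1.076, 19.625)
t=1.900: state=(2.271, 0.208, 15.115)
t=1.985: state=(1.148, 0.419, 12.037)
largest grid value and its neighbours: x(0.390)=11.81673, x(0.395)=11.81983, x(0.400)=11.80481
parabola through these three points peaks at t≈0.393 with x≈11.82081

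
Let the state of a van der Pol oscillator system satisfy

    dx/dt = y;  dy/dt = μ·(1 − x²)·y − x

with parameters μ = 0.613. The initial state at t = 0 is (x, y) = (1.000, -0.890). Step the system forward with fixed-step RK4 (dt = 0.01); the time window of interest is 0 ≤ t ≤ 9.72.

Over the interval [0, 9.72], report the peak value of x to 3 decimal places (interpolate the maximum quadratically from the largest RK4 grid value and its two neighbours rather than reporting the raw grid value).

max x = 1.976

t=0.000: state=(1.000, -0.890)
step 1 (dt=0.01): k1=(-0.890, -1.000), k2=(-0.895, -1.000), k3=(-0.895, -1.000), k4=(-0.900, -1.001); state += dt/6·(k1+2k2+2k3+k4)
t=0.010: state=(0.991, -0.900)
t=0.020: state=(0.982, -0.910)
t=0.030: state=(0.973, -0.920)
continuing one RK4 step at a time; state shown every 50 steps (Δt=0.5):
t=0.500: state=(0.425, -1.421)
t=1.000: state=(-0.421, -1.921)
t=1.500: state=(-1.349, -1.553)
t=2.000: state=(-1.813, -0.304)
t=2.500: state=(-1.740, 0.504)
t=3.000: state=(-1.367, 0.965)
t=3.500: state=(-0.771, 1.446)
t=4.000: state=(0.107, 2.069)
t=4.500: state=(1.201, 2.060)
t=5.000: state=(1.899, 0.636)
t=5.500: state=(1.926, -0.386)
t=6.000: state=(1.605, -0.859)
t=6.500: state=(1.076, -1.272)
t=7.000: state=(0.303, -1.854)
t=7.500: state=(-0.768, -2.306)
t=8.000: state=(-1.734, -1.279)
t=8.500: state=(-1.998, 0.086)
t=9.000: state=(-1.781, 0.701)
t=9.500: state=(-1.332, 1.091)
t=9.720: state=(-1.072, 1.284)
largest grid value and its neighbours: x(5.250)=1.97615, x(5.260)=1.97623, x(5.270)=1.97612
parabola through these three points peaks at t≈5.259 with x≈1.97623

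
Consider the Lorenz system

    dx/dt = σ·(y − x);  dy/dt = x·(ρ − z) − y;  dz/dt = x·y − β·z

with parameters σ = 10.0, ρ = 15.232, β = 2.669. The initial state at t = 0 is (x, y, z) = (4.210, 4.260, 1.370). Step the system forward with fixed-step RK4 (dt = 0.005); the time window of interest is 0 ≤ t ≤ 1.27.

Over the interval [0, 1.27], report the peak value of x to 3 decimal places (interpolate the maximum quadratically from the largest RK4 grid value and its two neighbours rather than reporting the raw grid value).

max x = 12.040

t=0.000: state=(4.210, 4.260, 1.370)
step 1 (dt=0.005): k1=(0.500, 54.099, 14.278), k2=(1.840, 53.831, 14.758), k3=(1.800, 53.873, 14.766), k4=(3.104, 53.643, 15.256); state += dt/6·(k1+2k2+2k3+k4)
t=0.005: state=(4.219, 4.529, 1.444)
t=0.010: state=(4.241, 4.797, 1.523)
t=0.015: state=(4.274, 5.063, 1.607)
continuing one RK4 step at a time; state shown every 10 steps (Δt=0.05):
t=0.050: state=(4.799, 6.941, 2.370)
t=0.100: state=(6.243, 9.796, 4.240)
t=0.150: state=(8.257, 12.626, 7.552)
t=0.200: state=(10.409, 14.365, 12.623)
t=0.250: state=(11.872, 13.422, 18.501)
t=0.300: state=(11.717, 9.488, 22.682)
t=0.350: state=(9.805, 4.727, 23.444)
t=0.400: state=(7.037, 1.411, 21.681)
t=0.450: state=(4.449, -0.120, 19.122)
t=0.500: state=(2.532, -0.572, 16.671)
t=0.550: state=(1.301, -0.585, 14.537)
t=0.600: state=(0.578, -0.490, 12.698)
t=0.650: state=(0.177, -0.410, 11.104)
t=0.700: state=(-0.046, -0.379, 9.716)
t=0.750: state=(-0.179, -0.396, 8.504)
t=0.800: state=(-0.276, -0.458, 7.446)
t=0.850: state=(-0.369, -0.566, 6.524)
t=0.900: state=(-0.479, -0.727, 5.722)
t=0.950: state=(-0.623, -0.956, 5.028)
t=1.000: state=(-0.819, -1.277, 4.438)
t=1.050: state=(-1.090, -1.726, 3.950)
t=1.100: state=(-1.467, -2.353, 3.579)
t=1.150: state=(-1.992, -3.226, 3.357)
t=1.200: state=(-2.721, -4.426, 3.359)
t=1.250: state=(-3.721, -6.039, 3.728)
t=1.270: state=(-4.212, -6.810, 4.031)
largest grid value and its neighbours: x(0.265)=12.02537, x(0.270)=12.03950, x(0.275)=12.03445
parabola through these three points peaks at t≈0.271 with x≈12.04004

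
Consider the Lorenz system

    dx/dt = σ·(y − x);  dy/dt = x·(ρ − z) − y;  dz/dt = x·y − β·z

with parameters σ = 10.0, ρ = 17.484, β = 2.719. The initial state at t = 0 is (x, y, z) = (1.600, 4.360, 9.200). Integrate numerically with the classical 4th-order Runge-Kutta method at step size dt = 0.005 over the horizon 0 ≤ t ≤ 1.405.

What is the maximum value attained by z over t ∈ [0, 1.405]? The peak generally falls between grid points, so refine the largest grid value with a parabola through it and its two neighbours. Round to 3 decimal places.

max z = 23.106

t=0.000: state=(1.600, 4.360, 9.200)
step 1 (dt=0.005): k1=(27.600, 8.894, -18.039), k2=(27.132, 9.519, -17.578), k3=(27.160, 9.506, -17.584), k4=(26.717, 10.124, -17.125); state += dt/6·(k1+2k2+2k3+k4)
t=0.005: state=(1.736, 4.408, 9.112)
t=0.010: state=(1.867, 4.461, 9.029)
t=0.015: state=(1.995, 4.521, 8.950)
continuing one RK4 step at a time; state shown every 10 steps (Δt=0.05):
t=0.050: state=(2.824, 5.096, 8.526)
t=0.100: state=(3.970, 6.354, 8.356)
t=0.150: state=(5.257, 8.049, 8.852)
t=0.200: state=(6.767, 9.990, 10.277)
t=0.250: state=(8.420, 11.709, 12.865)
t=0.300: state=(9.910, 12.398, 16.484)
t=0.350: state=(10.720, 11.307, 20.222)
t=0.400: state=(10.412, 8.614, 22.651)
t=0.450: state=(9.042, 5.563, 23.000)
t=0.500: state=(7.159, 3.316, 21.728)
t=0.550: state=(5.366, 2.147, 19.741)
t=0.600: state=(3.998, 1.760, 17.644)
t=0.650: state=(3.118, 1.812, 15.690)
t=0.700: state=(2.659, 2.094, 13.954)
t=0.750: state=(2.525, 2.531, 12.457)
t=0.800: state=(2.647, 3.119, 11.212)
t=0.850: state=(2.991, 3.895, 10.246)
t=0.900: state=(3.555, 4.911, 9.616)
t=0.950: state=(4.356, 6.210, 9.421)
t=1.000: state=(5.413, 7.785, 9.824)
t=1.050: state=(6.712, 9.502, 11.038)
t=1.100: state=(8.144, 10.991, 13.228)
t=1.150: state=(9.440, 11.634, 16.266)
t=1.200: state=(10.188, 10.854, 19.449)
t=1.250: state=(10.030, 8.732, 21.672)
t=1.300: state=(8.967, 6.158, 22.234)
t=1.350: state=(7.395, 4.094, 21.347)
t=1.400: state=(5.814, 2.900, 19.689)
t=1.405: state=(5.670, 2.825, 19.505)
largest grid value and its neighbours: z(0.430)=23.10255, z(0.435)=23.10487, z(0.440)=23.08799
parabola through these three points peaks at t≈0.433 with z≈23.10625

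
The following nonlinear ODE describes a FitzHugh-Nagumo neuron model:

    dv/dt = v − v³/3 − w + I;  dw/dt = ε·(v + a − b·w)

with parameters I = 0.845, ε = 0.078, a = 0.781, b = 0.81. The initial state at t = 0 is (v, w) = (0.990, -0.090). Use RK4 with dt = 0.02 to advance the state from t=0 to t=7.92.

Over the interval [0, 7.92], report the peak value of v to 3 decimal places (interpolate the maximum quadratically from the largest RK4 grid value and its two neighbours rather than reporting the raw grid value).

t=0.000: state=(0.990, -0.090)
step 1 (dt=0.02): k1=(1.602, 0.144), k2=(1.600, 0.145), k3=(1.600, 0.145), k4=(1.598, 0.146); state += dt/6·(k1+2k2+2k3+k4)
t=0.020: state=(1.022, -0.087)
t=0.040: state=(1.054, -0.084)
t=0.060: state=(1.086, -0.081)
continuing one RK4 step at a time; state shown every 25 steps (Δt=0.5):
t=0.500: state=(1.672, -0.005)
t=1.000: state=(1.948, 0.096)
t=1.500: state=(1.993, 0.199)
t=2.000: state=(1.977, 0.299)
t=2.500: state=(1.947, 0.395)
t=3.000: state=(1.915, 0.487)
t=3.500: state=(1.881, 0.574)
t=4.000: state=(1.847, 0.658)
t=4.500: state=(1.814, 0.738)
t=5.000: state=(1.780, 0.814)
t=5.500: state=(1.746, 0.886)
t=6.000: state=(1.711, 0.955)
t=6.500: state=(1.677, 1.020)
t=7.000: state=(1.642, 1.082)
t=7.500: state=(1.606, 1.141)
t=7.920: state=(1.576, 1.188)
largest grid value and its neighbours: v(1.480)=1.99282, v(1.500)=1.99288, v(1.520)=1.99285
parabola through these three points peaks at t≈1.504 with v≈1.99288

max v = 1.993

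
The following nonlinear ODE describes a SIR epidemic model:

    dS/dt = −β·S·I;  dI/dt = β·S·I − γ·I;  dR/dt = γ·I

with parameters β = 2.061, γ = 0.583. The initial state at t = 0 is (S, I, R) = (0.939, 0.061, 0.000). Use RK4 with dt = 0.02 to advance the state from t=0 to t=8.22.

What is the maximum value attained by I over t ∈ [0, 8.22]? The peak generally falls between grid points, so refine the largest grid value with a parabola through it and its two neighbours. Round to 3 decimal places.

t=0.000: state=(0.939, 0.061, 0.000)
step 1 (dt=0.02): k1=(-0.118, 0.082, 0.036), k2=(-0.119, 0.083, 0.036), k3=(-0.120, 0.083, 0.036), k4=(-0.121, 0.084, 0.037); state += dt/6·(k1+2k2+2k3+k4)
t=0.020: state=(0.937, 0.063, 0.001)
t=0.040: state=(0.934, 0.064, 0.001)
t=0.060: state=(0.932, 0.066, 0.002)
continuing one RK4 step at a time; state shown every 25 steps (Δt=0.5):
t=0.500: state=(0.859, 0.116, 0.025)
t=1.000: state=(0.733, 0.197, 0.070)
t=1.500: state=(0.571, 0.289, 0.141)
t=2.000: state=(0.408, 0.356, 0.236)
t=2.500: state=(0.278, 0.378, 0.344)
t=3.000: state=(0.190, 0.358, 0.452)
t=3.500: state=(0.134, 0.315, 0.551)
t=4.000: state=(0.099, 0.265, 0.635)
t=4.500: state=(0.078, 0.217, 0.705)
t=5.000: state=(0.063, 0.174, 0.762)
t=5.500: state=(0.054, 0.138, 0.808)
t=6.000: state=(0.048, 0.109, 0.844)
t=6.500: state=(0.043, 0.085, 0.872)
t=7.000: state=(0.040, 0.066, 0.894)
t=7.500: state=(0.038, 0.052, 0.911)
t=8.000: state=(0.036, 0.040, 0.924)
t=8.220: state=(0.035, 0.036, 0.929)
largest grid value and its neighbours: I(2.460)=0.37770, I(2.480)=0.37773, I(2.500)=0.37769
parabola through these three points peaks at t≈2.479 with I≈0.37773

max I = 0.378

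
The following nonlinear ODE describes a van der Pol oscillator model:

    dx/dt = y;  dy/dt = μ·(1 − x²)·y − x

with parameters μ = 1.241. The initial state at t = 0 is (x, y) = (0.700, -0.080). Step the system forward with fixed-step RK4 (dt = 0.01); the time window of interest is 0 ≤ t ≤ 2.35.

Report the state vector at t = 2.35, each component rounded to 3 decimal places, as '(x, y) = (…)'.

(x, y) = (-1.704, -0.197)

t=0.000: state=(0.700, -0.080)
step 1 (dt=0.01): k1=(-0.080, -0.751), k2=(-0.084, -0.753), k3=(-0.084, -0.753), k4=(-0.088, -0.755); state += dt/6·(k1+2k2+2k3+k4)
t=0.010: state=(0.699, -0.088)
t=0.020: state=(0.698, -0.095)
t=0.030: state=(0.697, -0.103)
continuing one RK4 step at a time; state shown every 10 steps (Δt=0.1):
t=0.100: state=(0.688, -0.157)
t=0.200: state=(0.668, -0.238)
t=0.300: state=(0.640, -0.324)
t=0.400: state=(0.604, -0.414)
t=0.500: state=(0.557, -0.510)
t=0.600: state=(0.501, -0.613)
t=0.700: state=(0.435, -0.725)
t=0.800: state=(0.356, -0.846)
t=0.900: state=(0.265, -0.980)
t=1.000: state=(0.160, -1.126)
t=1.100: state=(0.039, -1.283)
t=1.200: state=(-0.097, -1.450)
t=1.300: state=(-0.251, -1.617)
t=1.400: state=(-0.420, -1.770)
t=1.500: state=(-0.603, -1.886)
t=1.600: state=(-0.795, -1.937)
t=1.700: state=(-0.988, -1.896)
t=1.800: state=(-1.171, -1.750)
t=1.900: state=(-1.334, -1.508)
t=2.000: state=(-1.470, -1.204)
t=2.100: state=(-1.575, -0.881)
t=2.200: state=(-1.647, -0.576)
t=2.300: state=(-1.691, -0.311)
t=2.350: state=(-1.704, -0.197)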